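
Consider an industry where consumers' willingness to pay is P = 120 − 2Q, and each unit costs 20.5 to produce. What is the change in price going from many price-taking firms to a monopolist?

Competitive firms price at marginal cost: P = 20.5, giving Q = 49.75.
A monopolist chooses Q where MR = MC. MR = 120 − 4Q; setting this equal to 20.5 gives Q = 24.875 and P = 70.25.
Change in price: 70.25 − 20.5 = 49.75.

P rises by 49.75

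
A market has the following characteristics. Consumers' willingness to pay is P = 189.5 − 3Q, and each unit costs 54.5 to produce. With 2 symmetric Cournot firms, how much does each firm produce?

With 2 symmetric Cournot firms, each firm's FOC gives 189.5 − 9q = 54.5, so q = 15, Q = 2·15 = 30, and P = 99.5.

q_i = 15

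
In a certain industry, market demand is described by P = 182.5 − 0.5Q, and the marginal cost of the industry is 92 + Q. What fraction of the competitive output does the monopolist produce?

Q_m/Q_c = 0.75

The monopolist equates marginal revenue to marginal cost: 182.5 − Q = 92 + Q, so Q = 45.25. From demand, P = 159.875.
Under competition P = MC: 182.5 − 0.5Q = 92 + Q ⇒ Q = 181/3, P = 457/3.
Ratio Q_m/Q_c = 45.25/(181/3) = 0.75.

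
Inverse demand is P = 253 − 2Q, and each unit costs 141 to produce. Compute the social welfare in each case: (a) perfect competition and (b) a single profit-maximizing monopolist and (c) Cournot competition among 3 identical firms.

Perfect competition: P = MC = 141, so 253 − 2Q = 141 and Q = 56.
CS = ½·(253 − 141)·56 = 3136; PS = (141 − 141)·56 = 0; TS = 3136.
The monopolist equates marginal revenue to marginal cost: 253 − 4Q = 141, so Q = 28. From demand, P = 197.
CS = ½·(253 − 197)·28 = 784; PS = (197 − 141)·28 = 1568; TS = 2352.
In a 3-firm Cournot equilibrium, symmetry and the first-order condition give q = (253 − 141)/(8) = 14. So Q = 42 and P = 169.
CS = ½·(253 − 169)·42 = 1764; PS = (169 − 141)·42 = 1176; TS = 2940.

Competition: TS = 3136; Monopoly: TS = 2352; Cournot: TS = 2940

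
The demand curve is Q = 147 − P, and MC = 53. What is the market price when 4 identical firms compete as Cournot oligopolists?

P = 71.8

Inverting demand: P = 147 − Q.
Cournot with 4 identical firms: the symmetric best-response condition is 147 − 5q = 53. Each firm produces q = 18.8, total output Q = 75.2, price P = 71.8.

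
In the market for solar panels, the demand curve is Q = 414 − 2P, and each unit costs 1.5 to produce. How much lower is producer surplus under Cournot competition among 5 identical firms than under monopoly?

PS falls by 9384.5

Inverting demand: P = 207 − 0.5Q.
Monopoly sets MR = MC: 207 − Q = 1.5 ⇒ Q = 205.5, P = 207 − 0.5·205.5 = 104.25.
PS = (104.25 − 1.5)·205.5 = 21115.125.
With 5 symmetric Cournot firms, each firm's FOC gives 207 − 3q = 1.5, so q = 68.5, Q = 5·68.5 = 342.5, and P = 35.75.
PS = (35.75 − 1.5)·342.5 = 11730.625.
Change in producer surplus: 11730.625 − 21115.125 = −9384.5.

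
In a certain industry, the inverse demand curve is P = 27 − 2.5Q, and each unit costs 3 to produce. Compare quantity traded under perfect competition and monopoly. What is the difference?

Perfect competition: P = MC = 3, so 27 − 2.5Q = 3 and Q = 9.6.
The monopolist equates marginal revenue to marginal cost: 27 − 5Q = 3, so Q = 4.8. From demand, P = 15.
Change in quantity traded: 4.8 − 9.6 = −4.8.

Quantity traded falls by 4.8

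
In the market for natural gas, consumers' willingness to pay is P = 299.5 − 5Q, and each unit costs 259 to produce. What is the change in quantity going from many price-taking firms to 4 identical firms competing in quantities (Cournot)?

Q falls by 1.62

Under competition P = MC = 259, so Q = (299.5 − 259)/5 = 8.1.
Cournot with 4 identical firms: the symmetric best-response condition is 299.5 − 25q = 259. Each firm produces q = 1.62, total output Q = 6.48, price P = 267.1.
Change in quantity: 6.48 − 8.1 = −1.62.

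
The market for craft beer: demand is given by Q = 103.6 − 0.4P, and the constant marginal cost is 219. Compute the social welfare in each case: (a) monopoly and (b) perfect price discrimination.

Monopoly: TS = 240; Perfect PD: TS = 320

Inverting demand: P = 259 − 2.5Q.
A monopolist chooses Q where MR = MC. MR = 259 − 5Q; setting this equal to 219 gives Q = 8 and P = 239.
CS = ½·(259 − 239)·8 = 80; PS = (239 − 219)·8 = 160; TS = 240.
Under first-degree price discrimination the firm charges each unit its demand price and produces up to where P = MC, i.e. Q = 16. Consumer surplus is zero; producer surplus equals total surplus.
TS = 320 (equal to competitive TS).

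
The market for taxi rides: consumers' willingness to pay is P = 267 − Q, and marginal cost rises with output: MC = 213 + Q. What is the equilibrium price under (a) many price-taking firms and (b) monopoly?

Competitive equilibrium sets price equal to marginal cost: 267 − Q = 213 + Q, so Q = 27 and P = 240.
Monopoly sets MR = MC: 267 − 2Q = 213 + Q ⇒ Q = 18, P = 267 − 18 = 249.

Competition: P = 240; Monopoly: P = 249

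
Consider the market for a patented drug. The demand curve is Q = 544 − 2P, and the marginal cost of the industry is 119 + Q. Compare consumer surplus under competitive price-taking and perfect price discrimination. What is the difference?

Inverting demand: P = 272 − 0.5Q.
Under competition P = MC: 272 − 0.5Q = 119 + Q ⇒ Q = 102, P = 221.
CS = ½·(272 − 221)·102 = 2601.
With perfect price discrimination, output is the efficient level Q = 102 (where demand meets MC), but every buyer pays their willingness to pay: CS = 0 and PS = total surplus.
CS = 0.
Change in consumer surplus: 0 − 2601 = −2601.

CS falls by 2601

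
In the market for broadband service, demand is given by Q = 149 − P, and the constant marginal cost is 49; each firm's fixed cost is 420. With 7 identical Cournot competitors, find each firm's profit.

π_i = −263.75

Inverting demand: P = 149 − Q.
Cournot with 7 identical firms: the symmetric best-response condition is 149 − 8q = 49. Each firm produces q = 12.5, total output Q = 87.5, price P = 61.5.
Each firm's profit = (61.5 − 49)·12.5 − 420 = −263.75.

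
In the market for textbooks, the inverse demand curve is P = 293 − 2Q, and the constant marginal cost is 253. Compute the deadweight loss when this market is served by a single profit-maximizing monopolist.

Under competition P = MC = 253, so Q = (293 − 253)/2 = 20.
Monopoly sets MR = MC: 293 − 4Q = 253 ⇒ Q = 10, P = 293 − 2·10 = 273.
DWL is the triangle between Q = 10 and Q = 20: ½·(20 − 10)·(273 − 253) = 100.

DWL = 100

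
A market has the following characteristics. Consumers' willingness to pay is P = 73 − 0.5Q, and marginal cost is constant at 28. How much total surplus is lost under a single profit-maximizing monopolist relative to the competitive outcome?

Competitive firms price at marginal cost: P = 28, giving Q = 90.
Monopoly sets MR = MC: 73 − Q = 28 ⇒ Q = 45, P = 73 − 0.5·45 = 50.5.
DWL is the triangle between Q = 45 and Q = 90: ½·(90 − 45)·(50.5 − 28) = 506.25.

DWL = 506.25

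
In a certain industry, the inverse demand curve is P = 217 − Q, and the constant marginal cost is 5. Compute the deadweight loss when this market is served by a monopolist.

DWL = 5618

Under competition P = MC = 5, so Q = (217 − 5)/1 = 212.
A monopolist chooses Q where MR = MC. MR = 217 − 2Q; setting this equal to 5 gives Q = 106 and P = 111.
DWL is the triangle between Q = 106 and Q = 212: ½·(212 − 106)·(111 − 5) = 5618.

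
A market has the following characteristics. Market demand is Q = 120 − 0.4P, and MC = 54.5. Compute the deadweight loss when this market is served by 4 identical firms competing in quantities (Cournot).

Inverting demand: P = 300 − 2.5Q.
Under competition P = MC = 54.5, so Q = (300 − 54.5)/2.5 = 98.2.
Cournot with 4 identical firms: the symmetric best-response condition is 300 − 12.5q = 54.5. Each firm produces q = 19.64, total output Q = 78.56, price P = 103.6.
DWL is the triangle between Q = 78.56 and Q = 98.2: ½·(98.2 − 78.56)·(103.6 − 54.5) = 482.162.

DWL = 482.162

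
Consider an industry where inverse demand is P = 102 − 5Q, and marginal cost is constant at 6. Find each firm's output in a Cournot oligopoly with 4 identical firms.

q_i = 3.84

Cournot with 4 identical firms: the symmetric best-response condition is 102 − 25q = 6. Each firm produces q = 3.84, total output Q = 15.36, price P = 25.2.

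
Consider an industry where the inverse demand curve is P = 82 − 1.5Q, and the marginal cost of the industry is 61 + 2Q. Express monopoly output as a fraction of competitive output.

Monopoly sets MR = MC: 82 − 3Q = 61 + 2Q ⇒ Q = 4.2, P = 82 − 1.5·4.2 = 75.7.
Under competition P = MC: 82 − 1.5Q = 61 + 2Q ⇒ Q = 6, P = 73.
Ratio Q_m/Q_c = 4.2/6 = 0.7.

Q_m/Q_c = 0.7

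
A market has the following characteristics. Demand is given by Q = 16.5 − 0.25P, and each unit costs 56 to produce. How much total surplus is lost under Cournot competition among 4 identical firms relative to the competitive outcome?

Inverting demand: P = 66 − 4Q.
Perfect competition: P = MC = 56, so 66 − 4Q = 56 and Q = 2.5.
Cournot with 4 identical firms: the symmetric best-response condition is 66 − 20q = 56. Each firm produces q = 0.5, total output Q = 2, price P = 58.
DWL is the triangle between Q = 2 and Q = 2.5: ½·(2.5 − 2)·(58 − 56) = 0.5.

DWL = 0.5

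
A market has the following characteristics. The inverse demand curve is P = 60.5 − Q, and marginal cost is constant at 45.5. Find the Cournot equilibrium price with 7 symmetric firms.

Cournot with 7 identical firms: the symmetric best-response condition is 60.5 − 8q = 45.5. Each firm produces q = 1.875, total output Q = 13.125, price P = 47.375.

P = 47.375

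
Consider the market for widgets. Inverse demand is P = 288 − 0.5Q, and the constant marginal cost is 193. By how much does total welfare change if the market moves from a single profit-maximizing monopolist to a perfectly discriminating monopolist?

TS rises by 2256.25

A monopolist chooses Q where MR = MC. MR = 288 − Q; setting this equal to 193 gives Q = 95 and P = 240.5.
CS = ½·(288 − 240.5)·95 = 2256.25; PS = (240.5 − 193)·95 = 4512.5; TS = 6768.75.
With perfect price discrimination, output is the efficient level Q = 190 (where demand meets MC), but every buyer pays their willingness to pay: CS = 0 and PS = total surplus.
TS = 9025 (equal to competitive TS).
Change in total welfare: 9025 − 6768.75 = 2256.25.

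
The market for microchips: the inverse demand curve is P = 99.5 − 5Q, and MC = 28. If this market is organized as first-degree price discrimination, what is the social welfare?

TS = 511.225

With perfect price discrimination, output is the efficient level Q = 14.3 (where demand meets MC), but every buyer pays their willingness to pay: CS = 0 and PS = total surplus.
TS = 511.225 (equal to competitive TS).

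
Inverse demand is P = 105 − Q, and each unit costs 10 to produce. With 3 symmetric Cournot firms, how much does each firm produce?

Cournot with 3 identical firms: the symmetric best-response condition is 105 − 4q = 10. Each firm produces q = 23.75, total output Q = 71.25, price P = 33.75.

q_i = 23.75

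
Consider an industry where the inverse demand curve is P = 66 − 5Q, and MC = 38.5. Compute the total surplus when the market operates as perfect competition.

TS = 75.625

Under competition P = MC = 38.5, so Q = (66 − 38.5)/5 = 5.5.
CS = ½·(66 − 38.5)·5.5 = 75.625; PS = (38.5 − 38.5)·5.5 = 0; TS = 75.625.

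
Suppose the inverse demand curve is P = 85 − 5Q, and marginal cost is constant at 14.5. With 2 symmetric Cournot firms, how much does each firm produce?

q_i = 4.7

In a 2-firm Cournot equilibrium, symmetry and the first-order condition give q = (85 − 14.5)/(15) = 4.7. So Q = 9.4 and P = 38.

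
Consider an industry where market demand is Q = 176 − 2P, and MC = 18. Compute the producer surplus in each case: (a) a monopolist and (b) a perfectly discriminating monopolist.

Monopoly: PS = 2450; Perfect PD: PS = 4900

Inverting demand: P = 88 − 0.5Q.
The monopolist equates marginal revenue to marginal cost: 88 − Q = 18, so Q = 70. From demand, P = 53.
PS = (53 − 18)·70 = 2450.
A perfectly discriminating monopolist sells every unit with P(Q) ≥ MC(Q), so output equals the competitive quantity Q = 140. Each buyer pays their reservation price, so CS = 0 and the firm captures all surplus.
PS = ½·(88 − 18)·140 = 4900.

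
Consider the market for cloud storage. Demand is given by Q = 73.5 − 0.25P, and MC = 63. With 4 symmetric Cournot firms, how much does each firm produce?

q_i = 11.55

Inverting demand: P = 294 − 4Q.
In a 4-firm Cournot equilibrium, symmetry and the first-order condition give q = (294 − 63)/(20) = 11.55. So Q = 46.2 and P = 109.2.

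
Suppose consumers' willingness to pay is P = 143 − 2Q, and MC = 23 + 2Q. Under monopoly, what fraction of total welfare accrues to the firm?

PS/TS = 0.75

A monopolist chooses Q where MR = MC. MR = 143 − 4Q; setting this equal to 23 + 2Q gives Q = 20 and P = 103.
CS = ½·(143 − 103)·20 = 400.
PS = P·Q − VC(Q) = 103·20 − (23·20 + ½·2·20²) = 1200.
Share captured = PS/TS = 1200/1600 = 0.75.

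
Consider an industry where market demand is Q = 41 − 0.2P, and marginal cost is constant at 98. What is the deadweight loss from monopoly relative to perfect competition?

DWL = 286.225

Inverting demand: P = 205 − 5Q.
Under competition P = MC = 98, so Q = (205 − 98)/5 = 21.4.
The monopolist equates marginal revenue to marginal cost: 205 − 10Q = 98, so Q = 10.7. From demand, P = 151.5.
DWL is the triangle between Q = 10.7 and Q = 21.4: ½·(21.4 − 10.7)·(151.5 − 98) = 286.225.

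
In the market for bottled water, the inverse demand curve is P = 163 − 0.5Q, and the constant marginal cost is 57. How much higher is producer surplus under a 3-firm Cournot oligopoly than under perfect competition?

Producer surplus rises by 4213.5

Under competition P = MC = 57, so Q = (163 − 57)/0.5 = 212.
PS = (57 − 57)·212 = 0.
With 3 symmetric Cournot firms, each firm's FOC gives 163 − 2q = 57, so q = 53, Q = 3·53 = 159, and P = 83.5.
PS = (83.5 − 57)·159 = 4213.5.
Change in producer surplus: 4213.5 − 0 = 4213.5.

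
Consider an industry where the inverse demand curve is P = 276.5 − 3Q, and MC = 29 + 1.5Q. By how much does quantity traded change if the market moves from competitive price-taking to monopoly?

Quantity traded falls by 22

Under competition P = MC: 276.5 − 3Q = 29 + 1.5Q ⇒ Q = 55, P = 111.5.
A monopolist chooses Q where MR = MC. MR = 276.5 − 6Q; setting this equal to 29 + 1.5Q gives Q = 33 and P = 177.5.
Change in quantity traded: 33 − 55 = −22.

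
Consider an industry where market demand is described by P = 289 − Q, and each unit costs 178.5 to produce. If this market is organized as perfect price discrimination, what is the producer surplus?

Under first-degree price discrimination the firm charges each unit its demand price and produces up to where P = MC, i.e. Q = 110.5. Consumer surplus is zero; producer surplus equals total surplus.
PS = ½·(289 − 178.5)·110.5 = 6105.125.

PS = 6105.125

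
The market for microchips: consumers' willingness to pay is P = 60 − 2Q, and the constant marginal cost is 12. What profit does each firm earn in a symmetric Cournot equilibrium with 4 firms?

π_i = 46.08

Cournot with 4 identical firms: the symmetric best-response condition is 60 − 10q = 12. Each firm produces q = 4.8, total output Q = 19.2, price P = 21.6.
Each firm's profit = (21.6 − 12)·4.8 = 46.08.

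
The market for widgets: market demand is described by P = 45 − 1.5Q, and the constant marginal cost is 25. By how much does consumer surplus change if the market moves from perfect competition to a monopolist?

Competitive firms price at marginal cost: P = 25, giving Q = 40/3.
CS = ½·(45 − 25)·40/3 = 400/3.
A monopolist chooses Q where MR = MC. MR = 45 − 3Q; setting this equal to 25 gives Q = 20/3 and P = 35.
CS = ½·(45 − 35)·20/3 = 100/3.
Change in consumer surplus: 100/3 − 400/3 = −100.

Consumer surplus falls by 100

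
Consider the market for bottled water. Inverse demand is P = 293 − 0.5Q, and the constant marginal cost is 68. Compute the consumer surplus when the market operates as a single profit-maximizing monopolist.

CS = 12656.25

Monopoly sets MR = MC: 293 − Q = 68 ⇒ Q = 225, P = 293 − 0.5·225 = 180.5.
CS = ½·(293 − 180.5)·225 = 12656.25.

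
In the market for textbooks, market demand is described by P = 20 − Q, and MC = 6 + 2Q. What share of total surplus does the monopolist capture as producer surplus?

PS/TS = 0.8

The monopolist equates marginal revenue to marginal cost: 20 − 2Q = 6 + 2Q, so Q = 3.5. From demand, P = 16.5.
CS = ½·(20 − 16.5)·3.5 = 6.125.
PS = P·Q − VC(Q) = 16.5·3.5 − (6·3.5 + ½·2·3.5²) = 24.5.
Share captured = PS/TS = 24.5/30.625 = 0.8.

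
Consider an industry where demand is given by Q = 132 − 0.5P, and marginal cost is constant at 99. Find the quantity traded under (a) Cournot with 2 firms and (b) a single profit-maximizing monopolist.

Inverting demand: P = 264 − 2Q.
Cournot with 2 identical firms: the symmetric best-response condition is 264 − 6q = 99. Each firm produces q = 27.5, total output Q = 55, price P = 154.
A monopolist chooses Q where MR = MC. MR = 264 − 4Q; setting this equal to 99 gives Q = 41.25 and P = 181.5.

Cournot: Q = 55; Monopoly: Q = 41.25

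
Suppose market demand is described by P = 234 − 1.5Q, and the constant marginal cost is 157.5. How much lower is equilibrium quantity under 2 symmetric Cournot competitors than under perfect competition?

Perfect competition: P = MC = 157.5, so 234 − 1.5Q = 157.5 and Q = 51.
Cournot with 2 identical firms: the symmetric best-response condition is 234 − 4.5q = 157.5. Each firm produces q = 17, total output Q = 34, price P = 183.
Change in equilibrium quantity: 34 − 51 = −17.

Equilibrium quantity falls by 17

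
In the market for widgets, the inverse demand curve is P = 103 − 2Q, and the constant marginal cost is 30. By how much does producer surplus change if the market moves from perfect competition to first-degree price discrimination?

Producer surplus rises by 1332.25

Under competition P = MC = 30, so Q = (103 − 30)/2 = 36.5.
PS = (30 − 30)·36.5 = 0.
Under first-degree price discrimination the firm charges each unit its demand price and produces up to where P = MC, i.e. Q = 36.5. Consumer surplus is zero; producer surplus equals total surplus.
PS = ½·(103 − 30)·36.5 = 1332.25.
Change in producer surplus: 1332.25 − 0 = 1332.25.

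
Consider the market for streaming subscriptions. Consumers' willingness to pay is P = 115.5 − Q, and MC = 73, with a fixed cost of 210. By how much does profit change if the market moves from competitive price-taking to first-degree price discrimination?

Competitive firms price at marginal cost: P = 73, giving Q = 42.5.
Profit = (73 − 73)·42.5 − 210 = −210.
Under first-degree price discrimination the firm charges each unit its demand price and produces up to where P = MC, i.e. Q = 42.5. Consumer surplus is zero; producer surplus equals total surplus.
PS equals the full surplus area, 903.125. Profit = 903.125 − 210 = 693.125.
Change in profit: 693.125 − −210 = 903.125.

π rises by 903.125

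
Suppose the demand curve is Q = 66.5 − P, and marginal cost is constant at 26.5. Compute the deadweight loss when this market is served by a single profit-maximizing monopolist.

Inverting demand: P = 66.5 − Q.
Perfect competition: P = MC = 26.5, so 66.5 − Q = 26.5 and Q = 40.
The monopolist equates marginal revenue to marginal cost: 66.5 − 2Q = 26.5, so Q = 20. From demand, P = 46.5.
DWL is the triangle between Q = 20 and Q = 40: ½·(40 − 20)·(46.5 − 26.5) = 200.

DWL = 200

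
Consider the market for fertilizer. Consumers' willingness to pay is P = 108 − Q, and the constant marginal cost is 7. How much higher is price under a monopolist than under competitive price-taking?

Competitive firms price at marginal cost: P = 7, giving Q = 101.
A monopolist chooses Q where MR = MC. MR = 108 − 2Q; setting this equal to 7 gives Q = 50.5 and P = 57.5.
Change in price: 57.5 − 7 = 50.5.

P rises by 50.5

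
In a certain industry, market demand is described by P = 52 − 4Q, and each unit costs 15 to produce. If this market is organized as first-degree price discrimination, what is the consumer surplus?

CS = 0

A perfectly discriminating monopolist sells every unit with P(Q) ≥ MC(Q), so output equals the competitive quantity Q = 9.25. Each buyer pays their reservation price, so CS = 0 and the firm captures all surplus.
CS = 0.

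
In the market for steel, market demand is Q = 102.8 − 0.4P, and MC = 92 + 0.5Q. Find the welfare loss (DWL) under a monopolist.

Inverting demand: P = 257 − 2.5Q.
Competitive equilibrium sets price equal to marginal cost: 257 − 2.5Q = 92 + 0.5Q, so Q = 55 and P = 119.5.
The monopolist equates marginal revenue to marginal cost: 257 − 5Q = 92 + 0.5Q, so Q = 30. From demand, P = 182.
CS = ½·(257 − 119.5)·55 = 3781.25; PS = (119.5·55 − 92·55 − ½·0.5·55²) = 756.25; TS = 4537.5.
CS = ½·(257 − 182)·30 = 1125; PS = (182·30 − 92·30 − ½·0.5·30²) = 2475; TS = 3600.
DWL = 4537.5 − 3600 = 937.5.

DWL = 937.5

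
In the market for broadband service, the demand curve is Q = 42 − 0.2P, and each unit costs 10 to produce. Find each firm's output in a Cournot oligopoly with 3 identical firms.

q_i = 10

Inverting demand: P = 210 − 5Q.
With 3 symmetric Cournot firms, each firm's FOC gives 210 − 20q = 10, so q = 10, Q = 3·10 = 30, and P = 60.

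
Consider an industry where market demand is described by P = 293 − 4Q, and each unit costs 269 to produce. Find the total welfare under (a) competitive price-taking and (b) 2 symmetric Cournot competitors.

Competition: TS = 72; Cournot: TS = 64

Perfect competition: P = MC = 269, so 293 − 4Q = 269 and Q = 6.
CS = ½·(293 − 269)·6 = 72; PS = (269 − 269)·6 = 0; TS = 72.
In a 2-firm Cournot equilibrium, symmetry and the first-order condition give q = (293 − 269)/(12) = 2. So Q = 4 and P = 277.
CS = ½·(293 − 277)·4 = 32; PS = (277 − 269)·4 = 32; TS = 64.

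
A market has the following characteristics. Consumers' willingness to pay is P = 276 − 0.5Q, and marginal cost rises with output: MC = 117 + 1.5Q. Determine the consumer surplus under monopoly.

CS = 1011.24

Monopoly sets MR = MC: 276 − Q = 117 + 1.5Q ⇒ Q = 63.6, P = 276 − 0.5·63.6 = 244.2.
CS = ½·(276 − 244.2)·63.6 = 1011.24.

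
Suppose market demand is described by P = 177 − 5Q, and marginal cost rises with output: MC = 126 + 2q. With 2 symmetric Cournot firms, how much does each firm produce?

Cournot with 2 identical firms: the symmetric best-response condition is 177 − 15q = 126 + 2q. Each firm produces q = 3, total output Q = 6, price P = 147.

q_i = 3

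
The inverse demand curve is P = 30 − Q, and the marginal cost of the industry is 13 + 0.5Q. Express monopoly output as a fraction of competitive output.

Q_m/Q_c = 0.6

Monopoly sets MR = MC: 30 − 2Q = 13 + 0.5Q ⇒ Q = 6.8, P = 30 − 6.8 = 23.2.
Under competition P = MC: 30 − Q = 13 + 0.5Q ⇒ Q = 34/3, P = 56/3.
Ratio Q_m/Q_c = 6.8/(34/3) = 0.6.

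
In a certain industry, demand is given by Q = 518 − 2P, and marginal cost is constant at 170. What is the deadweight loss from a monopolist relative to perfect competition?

Inverting demand: P = 259 − 0.5Q.
Perfect competition: P = MC = 170, so 259 − 0.5Q = 170 and Q = 178.
Monopoly sets MR = MC: 259 − Q = 170 ⇒ Q = 89, P = 259 − 0.5·89 = 214.5.
DWL is the triangle between Q = 89 and Q = 178: ½·(178 − 89)·(214.5 − 170) = 1980.25.

DWL = 1980.25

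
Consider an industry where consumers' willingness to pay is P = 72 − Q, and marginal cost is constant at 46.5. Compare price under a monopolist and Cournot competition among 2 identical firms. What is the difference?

P falls by 4.25

The monopolist equates marginal revenue to marginal cost: 72 − 2Q = 46.5, so Q = 12.75. From demand, P = 59.25.
Cournot with 2 identical firms: the symmetric best-response condition is 72 − 3q = 46.5. Each firm produces q = 8.5, total output Q = 17, price P = 55.
Change in price: 55 − 59.25 = −4.25.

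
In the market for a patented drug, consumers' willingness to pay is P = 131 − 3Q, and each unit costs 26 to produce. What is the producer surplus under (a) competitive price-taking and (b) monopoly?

Under competition P = MC = 26, so Q = (131 − 26)/3 = 35.
PS = (26 − 26)·35 = 0.
Monopoly sets MR = MC: 131 − 6Q = 26 ⇒ Q = 17.5, P = 131 − 3·17.5 = 78.5.
PS = (78.5 − 26)·17.5 = 918.75.

Competition: PS = 0; Monopoly: PS = 918.75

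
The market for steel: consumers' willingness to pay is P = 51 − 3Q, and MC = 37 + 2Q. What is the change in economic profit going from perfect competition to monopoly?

π rises by 4.41

Under competition P = MC: 51 − 3Q = 37 + 2Q ⇒ Q = 2.8, P = 42.6.
Profit = 42.6·2.8 − (37·2.8 + ½·2·2.8²) = 7.84.
Monopoly sets MR = MC: 51 − 6Q = 37 + 2Q ⇒ Q = 1.75, P = 51 − 3·1.75 = 45.75.
Profit = 45.75·1.75 − (37·1.75 + ½·2·1.75²) = 12.25.
Change in economic profit: 12.25 − 7.84 = 4.41.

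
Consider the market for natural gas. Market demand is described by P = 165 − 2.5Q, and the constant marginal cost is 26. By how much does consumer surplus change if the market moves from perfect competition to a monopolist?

Consumer surplus falls by 2898.15

Perfect competition: P = MC = 26, so 165 − 2.5Q = 26 and Q = 55.6.
CS = ½·(165 − 26)·55.6 = 3864.2.
A monopolist chooses Q where MR = MC. MR = 165 − 5Q; setting this equal to 26 gives Q = 27.8 and P = 95.5.
CS = ½·(165 − 95.5)·27.8 = 966.05.
Change in consumer surplus: 966.05 − 3864.2 = −2898.15.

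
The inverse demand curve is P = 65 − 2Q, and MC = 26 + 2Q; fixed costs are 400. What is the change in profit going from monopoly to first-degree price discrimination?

π rises by 63.375

The monopolist equates marginal revenue to marginal cost: 65 − 4Q = 26 + 2Q, so Q = 6.5. From demand, P = 52.
Profit = 52·6.5 − (26·6.5 + ½·2·6.5²) − 400 = −273.25.
Under first-degree price discrimination the firm charges each unit its demand price and produces up to where P = MC, i.e. Q = 9.75. Consumer surplus is zero; producer surplus equals total surplus.
PS equals the full surplus area, 190.125. Profit = 190.125 − 400 = −209.875.
Change in profit: −209.875 − −273.25 = 63.375.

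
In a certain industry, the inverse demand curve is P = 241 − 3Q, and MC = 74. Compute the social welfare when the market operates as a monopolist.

TS = 3486.125

Monopoly sets MR = MC: 241 − 6Q = 74 ⇒ Q = 167/6, P = 241 − 3·167/6 = 157.5.
CS = ½·(241 − 157.5)·167/6 = 27889/24; PS = (157.5 − 74)·167/6 = 27889/12; TS = 3486.125.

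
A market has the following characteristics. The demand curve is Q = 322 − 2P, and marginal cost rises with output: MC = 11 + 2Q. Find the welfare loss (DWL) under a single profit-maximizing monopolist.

DWL = 125

Inverting demand: P = 161 − 0.5Q.
Competitive equilibrium sets price equal to marginal cost: 161 − 0.5Q = 11 + 2Q, so Q = 60 and P = 131.
Monopoly sets MR = MC: 161 − Q = 11 + 2Q ⇒ Q = 50, P = 161 − 0.5·50 = 136.
CS = ½·(161 − 131)·60 = 900; PS = (131·60 − 11·60 − ½·2·60²) = 3600; TS = 4500.
CS = ½·(161 − 136)·50 = 625; PS = (136·50 − 11·50 − ½·2·50²) = 3750; TS = 4375.
DWL = 4500 − 4375 = 125.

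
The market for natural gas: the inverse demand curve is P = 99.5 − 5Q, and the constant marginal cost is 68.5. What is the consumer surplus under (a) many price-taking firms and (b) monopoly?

Competition: CS = 96.1; Monopoly: CS = 24.025

Under competition P = MC = 68.5, so Q = (99.5 − 68.5)/5 = 6.2.
CS = ½·(99.5 − 68.5)·6.2 = 96.1.
A monopolist chooses Q where MR = MC. MR = 99.5 − 10Q; setting this equal to 68.5 gives Q = 3.1 and P = 84.
CS = ½·(99.5 − 84)·3.1 = 24.025.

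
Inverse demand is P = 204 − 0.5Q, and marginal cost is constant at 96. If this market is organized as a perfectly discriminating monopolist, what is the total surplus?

TS = 11664

A perfectly discriminating monopolist sells every unit with P(Q) ≥ MC(Q), so output equals the competitive quantity Q = 216. Each buyer pays their reservation price, so CS = 0 and the firm captures all surplus.
TS = 11664 (equal to competitive TS).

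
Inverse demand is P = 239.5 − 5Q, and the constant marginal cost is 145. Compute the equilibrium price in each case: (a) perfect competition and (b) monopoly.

Competition: P = 145; Monopoly: P = 192.25

Perfect competition: P = MC = 145, so 239.5 − 5Q = 145 and Q = 18.9.
Monopoly sets MR = MC: 239.5 − 10Q = 145 ⇒ Q = 9.45, P = 239.5 − 5·9.45 = 192.25.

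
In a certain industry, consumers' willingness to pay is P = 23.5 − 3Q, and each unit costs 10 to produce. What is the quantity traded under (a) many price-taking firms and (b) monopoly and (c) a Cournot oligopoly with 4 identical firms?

Competition: Q = 4.5; Monopoly: Q = 2.25; Cournot: Q = 3.6

Under competition P = MC = 10, so Q = (23.5 − 10)/3 = 4.5.
Monopoly sets MR = MC: 23.5 − 6Q = 10 ⇒ Q = 2.25, P = 23.5 − 3·2.25 = 16.75.
Cournot with 4 identical firms: the symmetric best-response condition is 23.5 − 15q = 10. Each firm produces q = 0.9, total output Q = 3.6, price P = 12.7.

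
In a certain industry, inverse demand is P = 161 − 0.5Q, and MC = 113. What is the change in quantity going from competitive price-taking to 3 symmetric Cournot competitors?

Q falls by 24

Perfect competition: P = MC = 113, so 161 − 0.5Q = 113 and Q = 96.
Cournot with 3 identical firms: the symmetric best-response condition is 161 − 2q = 113. Each firm produces q = 24, total output Q = 72, price P = 125.
Change in quantity: 72 − 96 = −24.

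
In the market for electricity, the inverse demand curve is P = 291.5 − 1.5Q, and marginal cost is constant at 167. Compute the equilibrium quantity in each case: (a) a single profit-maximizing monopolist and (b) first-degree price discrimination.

The monopolist equates marginal revenue to marginal cost: 291.5 − 3Q = 167, so Q = 41.5. From demand, P = 229.25.
Under first-degree price discrimination the firm charges each unit its demand price and produces up to where P = MC, i.e. Q = 83. Consumer surplus is zero; producer surplus equals total surplus.

Monopoly: Q = 41.5; Perfect PD: Q = 83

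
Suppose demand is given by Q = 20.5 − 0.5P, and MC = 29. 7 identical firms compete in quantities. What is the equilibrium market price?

Inverting demand: P = 41 − 2Q.
Cournot with 7 identical firms: the symmetric best-response condition is 41 − 16q = 29. Each firm produces q = 0.75, total output Q = 5.25, price P = 30.5.

P = 30.5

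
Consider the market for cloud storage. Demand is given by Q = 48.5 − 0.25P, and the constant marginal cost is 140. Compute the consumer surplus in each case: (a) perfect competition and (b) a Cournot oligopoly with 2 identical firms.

Competition: CS = 364.5; Cournot: CS = 162

Inverting demand: P = 194 − 4Q.
Under competition P = MC = 140, so Q = (194 − 140)/4 = 13.5.
CS = ½·(194 − 140)·13.5 = 364.5.
With 2 symmetric Cournot firms, each firm's FOC gives 194 − 12q = 140, so q = 4.5, Q = 2·4.5 = 9, and P = 158.
CS = ½·(194 − 158)·9 = 162.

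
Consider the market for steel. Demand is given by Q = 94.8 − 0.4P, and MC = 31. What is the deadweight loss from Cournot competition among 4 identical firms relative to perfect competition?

Inverting demand: P = 237 − 2.5Q.
Under competition P = MC = 31, so Q = (237 − 31)/2.5 = 82.4.
With 4 symmetric Cournot firms, each firm's FOC gives 237 − 12.5q = 31, so q = 16.48, Q = 4·16.48 = 65.92, and P = 72.2.
DWL is the triangle between Q = 65.92 and Q = 82.4: ½·(82.4 − 65.92)·(72.2 − 31) = 339.488.

DWL = 339.488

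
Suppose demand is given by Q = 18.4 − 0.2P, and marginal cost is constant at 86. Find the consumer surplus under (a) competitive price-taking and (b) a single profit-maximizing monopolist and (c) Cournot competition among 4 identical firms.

Competition: CS = 3.6; Monopoly: CS = 0.9; Cournot: CS = 2.304

Inverting demand: P = 92 − 5Q.
Perfect competition: P = MC = 86, so 92 − 5Q = 86 and Q = 1.2.
CS = ½·(92 − 86)·1.2 = 3.6.
Monopoly sets MR = MC: 92 − 10Q = 86 ⇒ Q = 0.6, P = 92 − 5·0.6 = 89.
CS = ½·(92 − 89)·0.6 = 0.9.
In a 4-firm Cournot equilibrium, symmetry and the first-order condition give q = (92 − 86)/(25) = 0.24. So Q = 0.96 and P = 87.2.
CS = ½·(92 − 87.2)·0.96 = 2.304.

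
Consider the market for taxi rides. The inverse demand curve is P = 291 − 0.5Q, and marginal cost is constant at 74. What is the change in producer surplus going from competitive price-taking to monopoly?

Competitive firms price at marginal cost: P = 74, giving Q = 434.
PS = (74 − 74)·434 = 0.
Monopoly sets MR = MC: 291 − Q = 74 ⇒ Q = 217, P = 291 − 0.5·217 = 182.5.
PS = (182.5 − 74)·217 = 23544.5.
Change in producer surplus: 23544.5 − 0 = 23544.5.

PS rises by 23544.5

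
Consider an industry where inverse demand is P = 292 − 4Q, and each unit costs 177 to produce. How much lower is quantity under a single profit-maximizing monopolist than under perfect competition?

Competitive firms price at marginal cost: P = 177, giving Q = 28.75.
The monopolist equates marginal revenue to marginal cost: 292 − 8Q = 177, so Q = 14.375. From demand, P = 234.5.
Change in quantity: 14.375 − 28.75 = −14.375.

Q falls by 14.375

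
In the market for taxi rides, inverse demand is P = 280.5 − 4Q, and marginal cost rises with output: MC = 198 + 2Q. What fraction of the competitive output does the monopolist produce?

The monopolist equates marginal revenue to marginal cost: 280.5 − 8Q = 198 + 2Q, so Q = 8.25. From demand, P = 247.5.
Competitive equilibrium sets price equal to marginal cost: 280.5 − 4Q = 198 + 2Q, so Q = 13.75 and P = 225.5.
Ratio Q_m/Q_c = 8.25/13.75 = 0.6.

Q_m/Q_c = 0.6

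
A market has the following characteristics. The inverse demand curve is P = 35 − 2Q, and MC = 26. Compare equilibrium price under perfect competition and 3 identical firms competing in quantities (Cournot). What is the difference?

Equilibrium price rises by 2.25

Perfect competition: P = MC = 26, so 35 − 2Q = 26 and Q = 4.5.
In a 3-firm Cournot equilibrium, symmetry and the first-order condition give q = (35 − 26)/(8) = 1.125. So Q = 3.375 and P = 28.25.
Change in equilibrium price: 28.25 − 26 = 2.25.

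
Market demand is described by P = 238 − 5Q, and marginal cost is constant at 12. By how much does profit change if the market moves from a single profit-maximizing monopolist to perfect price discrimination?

π rises by 2553.8

A monopolist chooses Q where MR = MC. MR = 238 − 10Q; setting this equal to 12 gives Q = 22.6 and P = 125.
Profit = (125 − 12)·22.6 = 2553.8.
With perfect price discrimination, output is the efficient level Q = 45.2 (where demand meets MC), but every buyer pays their willingness to pay: CS = 0 and PS = total surplus.
PS equals the full surplus area, 5107.6. Profit = 5107.6 = 5107.6.
Change in profit: 5107.6 − 2553.8 = 2553.8.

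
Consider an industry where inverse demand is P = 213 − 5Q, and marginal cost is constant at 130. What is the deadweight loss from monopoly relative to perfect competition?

DWL = 172.225

Perfect competition: P = MC = 130, so 213 − 5Q = 130 and Q = 16.6.
A monopolist chooses Q where MR = MC. MR = 213 − 10Q; setting this equal to 130 gives Q = 8.3 and P = 171.5.
DWL is the triangle between Q = 8.3 and Q = 16.6: ½·(16.6 − 8.3)·(171.5 − 130) = 172.225.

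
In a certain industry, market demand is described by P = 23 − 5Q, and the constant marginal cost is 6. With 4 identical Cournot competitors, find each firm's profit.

π_i = 2.312

In a 4-firm Cournot equilibrium, symmetry and the first-order condition give q = (23 − 6)/(25) = 0.68. So Q = 2.72 and P = 9.4.
Each firm's profit = (9.4 − 6)·0.68 = 2.312.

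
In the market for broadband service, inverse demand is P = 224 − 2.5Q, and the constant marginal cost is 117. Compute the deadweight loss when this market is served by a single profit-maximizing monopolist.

Perfect competition: P = MC = 117, so 224 − 2.5Q = 117 and Q = 42.8.
A monopolist chooses Q where MR = MC. MR = 224 − 5Q; setting this equal to 117 gives Q = 21.4 and P = 170.5.
DWL is the triangle between Q = 21.4 and Q = 42.8: ½·(42.8 − 21.4)·(170.5 − 117) = 572.45.

DWL = 572.45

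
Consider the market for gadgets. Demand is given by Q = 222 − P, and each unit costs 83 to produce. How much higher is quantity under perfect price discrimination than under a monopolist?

Inverting demand: P = 222 − Q.
Monopoly sets MR = MC: 222 − 2Q = 83 ⇒ Q = 69.5, P = 222 − 69.5 = 152.5.
Under first-degree price discrimination the firm charges each unit its demand price and produces up to where P = MC, i.e. Q = 139. Consumer surplus is zero; producer surplus equals total surplus.
Change in quantity: 139 − 69.5 = 69.5.

Quantity rises by 69.5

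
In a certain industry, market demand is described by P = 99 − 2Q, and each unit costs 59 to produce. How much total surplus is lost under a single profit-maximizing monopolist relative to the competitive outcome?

DWL = 100

Under competition P = MC = 59, so Q = (99 − 59)/2 = 20.
A monopolist chooses Q where MR = MC. MR = 99 − 4Q; setting this equal to 59 gives Q = 10 and P = 79.
DWL is the triangle between Q = 10 and Q = 20: ½·(20 − 10)·(79 − 59) = 100.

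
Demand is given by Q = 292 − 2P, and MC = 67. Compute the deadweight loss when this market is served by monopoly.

DWL = 1560.25

Inverting demand: P = 146 − 0.5Q.
Competitive firms price at marginal cost: P = 67, giving Q = 158.
A monopolist chooses Q where MR = MC. MR = 146 − Q; setting this equal to 67 gives Q = 79 and P = 106.5.
DWL is the triangle between Q = 79 and Q = 158: ½·(158 − 79)·(106.5 − 67) = 1560.25.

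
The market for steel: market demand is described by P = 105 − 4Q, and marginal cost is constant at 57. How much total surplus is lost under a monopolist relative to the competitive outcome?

DWL = 72

Perfect competition: P = MC = 57, so 105 − 4Q = 57 and Q = 12.
Monopoly sets MR = MC: 105 − 8Q = 57 ⇒ Q = 6, P = 105 − 4·6 = 81.
DWL is the triangle between Q = 6 and Q = 12: ½·(12 − 6)·(81 − 57) = 72.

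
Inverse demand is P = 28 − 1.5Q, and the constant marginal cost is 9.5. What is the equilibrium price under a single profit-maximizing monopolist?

P = 18.75

Monopoly sets MR = MC: 28 − 3Q = 9.5 ⇒ Q = 37/6, P = 28 − 1.5·37/6 = 18.75.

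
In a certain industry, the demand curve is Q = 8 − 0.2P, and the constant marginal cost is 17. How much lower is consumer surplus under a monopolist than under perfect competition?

Inverting demand: P = 40 − 5Q.
Under competition P = MC = 17, so Q = (40 − 17)/5 = 4.6.
CS = ½·(40 − 17)·4.6 = 52.9.
A monopolist chooses Q where MR = MC. MR = 40 − 10Q; setting this equal to 17 gives Q = 2.3 and P = 28.5.
CS = ½·(40 − 28.5)·2.3 = 13.225.
Change in consumer surplus: 13.225 − 52.9 = −39.675.

Consumer surplus falls by 39.675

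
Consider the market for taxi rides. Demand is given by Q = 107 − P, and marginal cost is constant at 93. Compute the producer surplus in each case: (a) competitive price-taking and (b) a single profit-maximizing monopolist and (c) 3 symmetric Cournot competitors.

Competition: PS = 0; Monopoly: PS = 49; Cournot: PS = 36.75

Inverting demand: P = 107 − Q.
Competitive firms price at marginal cost: P = 93, giving Q = 14.
PS = (93 − 93)·14 = 0.
Monopoly sets MR = MC: 107 − 2Q = 93 ⇒ Q = 7, P = 107 − 7 = 100.
PS = (100 − 93)·7 = 49.
With 3 symmetric Cournot firms, each firm's FOC gives 107 − 4q = 93, so q = 3.5, Q = 3·3.5 = 10.5, and P = 96.5.
PS = (96.5 − 93)·10.5 = 36.75.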